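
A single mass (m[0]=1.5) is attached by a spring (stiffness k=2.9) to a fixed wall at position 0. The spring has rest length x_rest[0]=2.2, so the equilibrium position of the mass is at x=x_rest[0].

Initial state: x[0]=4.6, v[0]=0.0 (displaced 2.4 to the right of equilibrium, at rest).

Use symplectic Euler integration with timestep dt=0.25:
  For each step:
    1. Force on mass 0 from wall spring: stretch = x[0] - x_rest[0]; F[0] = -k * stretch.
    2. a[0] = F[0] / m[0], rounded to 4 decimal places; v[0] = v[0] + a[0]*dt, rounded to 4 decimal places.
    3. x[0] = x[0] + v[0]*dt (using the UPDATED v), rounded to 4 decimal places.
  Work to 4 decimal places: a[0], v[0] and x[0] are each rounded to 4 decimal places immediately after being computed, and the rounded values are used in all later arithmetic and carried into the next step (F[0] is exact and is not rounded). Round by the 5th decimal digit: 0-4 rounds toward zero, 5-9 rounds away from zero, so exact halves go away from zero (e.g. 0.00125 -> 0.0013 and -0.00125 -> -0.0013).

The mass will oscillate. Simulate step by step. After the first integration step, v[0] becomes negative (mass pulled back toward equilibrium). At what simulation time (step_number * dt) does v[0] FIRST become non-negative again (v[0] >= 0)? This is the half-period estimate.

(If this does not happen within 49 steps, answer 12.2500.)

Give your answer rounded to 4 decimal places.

Step 0: x=[4.6000] v=[0.0000]
Step 1: x=[4.3100] v=[-1.1600]
Step 2: x=[3.7651] v=[-2.1798]
Step 3: x=[3.0310] v=[-2.9363]
Step 4: x=[2.1965] v=[-3.3380]
Step 5: x=[1.3624] v=[-3.3363]
Step 6: x=[0.6295] v=[-2.9315]
Step 7: x=[0.0864] v=[-2.1724]
Step 8: x=[-0.2013] v=[-1.1508]
Step 9: x=[-0.1989] v=[0.0098]
First v>=0 after going negative at step 9, time=2.2500

Answer: 2.2500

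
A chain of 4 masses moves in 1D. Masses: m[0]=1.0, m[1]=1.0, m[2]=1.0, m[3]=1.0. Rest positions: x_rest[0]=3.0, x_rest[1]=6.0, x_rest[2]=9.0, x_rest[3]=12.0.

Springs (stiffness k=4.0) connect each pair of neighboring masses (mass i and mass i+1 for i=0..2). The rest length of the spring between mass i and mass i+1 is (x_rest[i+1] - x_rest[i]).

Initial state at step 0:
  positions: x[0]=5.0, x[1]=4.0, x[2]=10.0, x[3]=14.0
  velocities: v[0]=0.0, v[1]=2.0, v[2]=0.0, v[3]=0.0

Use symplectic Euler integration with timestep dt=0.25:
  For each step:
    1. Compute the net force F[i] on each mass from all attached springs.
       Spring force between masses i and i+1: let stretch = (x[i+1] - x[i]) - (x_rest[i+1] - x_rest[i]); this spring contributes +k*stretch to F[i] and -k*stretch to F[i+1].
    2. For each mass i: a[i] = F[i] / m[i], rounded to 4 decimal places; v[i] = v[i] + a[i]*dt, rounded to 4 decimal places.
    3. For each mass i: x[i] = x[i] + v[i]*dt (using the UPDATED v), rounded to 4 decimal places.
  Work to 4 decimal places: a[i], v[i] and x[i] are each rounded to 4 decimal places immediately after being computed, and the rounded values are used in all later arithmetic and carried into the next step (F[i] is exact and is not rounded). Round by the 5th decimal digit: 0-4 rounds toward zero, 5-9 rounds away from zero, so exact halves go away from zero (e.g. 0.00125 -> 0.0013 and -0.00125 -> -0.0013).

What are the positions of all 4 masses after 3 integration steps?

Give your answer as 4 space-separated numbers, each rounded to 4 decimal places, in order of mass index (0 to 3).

Answer: 2.3594 9.8906 9.8594 12.3906

Derivation:
Step 0: x=[5.0000 4.0000 10.0000 14.0000] v=[0.0000 2.0000 0.0000 0.0000]
Step 1: x=[4.0000 6.2500 9.5000 13.7500] v=[-4.0000 9.0000 -2.0000 -1.0000]
Step 2: x=[2.8125 8.7500 9.2500 13.1875] v=[-4.7500 10.0000 -1.0000 -2.2500]
Step 3: x=[2.3594 9.8906 9.8594 12.3906] v=[-1.8125 4.5625 2.4375 -3.1875]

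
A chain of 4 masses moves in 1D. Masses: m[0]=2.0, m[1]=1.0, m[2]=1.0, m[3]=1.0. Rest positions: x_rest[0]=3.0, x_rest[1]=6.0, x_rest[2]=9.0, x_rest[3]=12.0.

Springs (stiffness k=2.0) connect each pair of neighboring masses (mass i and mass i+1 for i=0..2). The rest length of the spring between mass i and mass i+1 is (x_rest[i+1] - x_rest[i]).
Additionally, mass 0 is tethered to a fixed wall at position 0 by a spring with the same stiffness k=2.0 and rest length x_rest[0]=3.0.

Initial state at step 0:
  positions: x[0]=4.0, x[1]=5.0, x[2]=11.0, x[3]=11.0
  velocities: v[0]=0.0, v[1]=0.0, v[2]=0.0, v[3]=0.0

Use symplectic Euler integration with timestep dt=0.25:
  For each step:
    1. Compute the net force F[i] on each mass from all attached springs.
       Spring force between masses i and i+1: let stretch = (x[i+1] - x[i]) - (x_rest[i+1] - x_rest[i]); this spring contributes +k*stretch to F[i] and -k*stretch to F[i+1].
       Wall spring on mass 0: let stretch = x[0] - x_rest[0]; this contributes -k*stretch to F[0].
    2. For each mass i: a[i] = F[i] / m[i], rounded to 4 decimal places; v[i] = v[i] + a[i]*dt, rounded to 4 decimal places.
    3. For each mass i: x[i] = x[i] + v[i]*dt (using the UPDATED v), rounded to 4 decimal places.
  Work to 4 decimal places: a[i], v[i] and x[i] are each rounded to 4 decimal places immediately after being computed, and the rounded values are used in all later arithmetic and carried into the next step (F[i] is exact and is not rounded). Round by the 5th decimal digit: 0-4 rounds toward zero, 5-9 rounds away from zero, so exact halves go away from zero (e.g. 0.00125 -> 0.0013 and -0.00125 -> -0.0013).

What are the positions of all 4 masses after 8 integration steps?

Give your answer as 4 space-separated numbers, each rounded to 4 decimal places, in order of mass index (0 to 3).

Step 0: x=[4.0000 5.0000 11.0000 11.0000] v=[0.0000 0.0000 0.0000 0.0000]
Step 1: x=[3.8125 5.6250 10.2500 11.3750] v=[-0.7500 2.5000 -3.0000 1.5000]
Step 2: x=[3.5000 6.6016 9.0625 11.9844] v=[-1.2500 3.9063 -4.7500 2.4375]
Step 3: x=[3.1626 7.4981 7.9326 12.6036] v=[-1.3496 3.5860 -4.5195 2.4766]
Step 4: x=[2.8985 7.9070 7.3323 13.0139] v=[-1.0564 1.6355 -2.4013 1.6411]
Step 5: x=[2.7663 7.6180 7.5140 13.0890] v=[-0.5289 -1.1561 0.7269 0.3003]
Step 6: x=[2.7644 6.7095 8.4056 12.8422] v=[-0.0076 -3.6340 3.5664 -0.9872]
Step 7: x=[2.8363 5.5199 9.6398 12.4158] v=[0.2876 -4.7585 4.9367 -1.7055]
Step 8: x=[2.8987 4.5098 10.7060 12.0174] v=[0.2494 -4.0404 4.2648 -1.5935]

Answer: 2.8987 4.5098 10.7060 12.0174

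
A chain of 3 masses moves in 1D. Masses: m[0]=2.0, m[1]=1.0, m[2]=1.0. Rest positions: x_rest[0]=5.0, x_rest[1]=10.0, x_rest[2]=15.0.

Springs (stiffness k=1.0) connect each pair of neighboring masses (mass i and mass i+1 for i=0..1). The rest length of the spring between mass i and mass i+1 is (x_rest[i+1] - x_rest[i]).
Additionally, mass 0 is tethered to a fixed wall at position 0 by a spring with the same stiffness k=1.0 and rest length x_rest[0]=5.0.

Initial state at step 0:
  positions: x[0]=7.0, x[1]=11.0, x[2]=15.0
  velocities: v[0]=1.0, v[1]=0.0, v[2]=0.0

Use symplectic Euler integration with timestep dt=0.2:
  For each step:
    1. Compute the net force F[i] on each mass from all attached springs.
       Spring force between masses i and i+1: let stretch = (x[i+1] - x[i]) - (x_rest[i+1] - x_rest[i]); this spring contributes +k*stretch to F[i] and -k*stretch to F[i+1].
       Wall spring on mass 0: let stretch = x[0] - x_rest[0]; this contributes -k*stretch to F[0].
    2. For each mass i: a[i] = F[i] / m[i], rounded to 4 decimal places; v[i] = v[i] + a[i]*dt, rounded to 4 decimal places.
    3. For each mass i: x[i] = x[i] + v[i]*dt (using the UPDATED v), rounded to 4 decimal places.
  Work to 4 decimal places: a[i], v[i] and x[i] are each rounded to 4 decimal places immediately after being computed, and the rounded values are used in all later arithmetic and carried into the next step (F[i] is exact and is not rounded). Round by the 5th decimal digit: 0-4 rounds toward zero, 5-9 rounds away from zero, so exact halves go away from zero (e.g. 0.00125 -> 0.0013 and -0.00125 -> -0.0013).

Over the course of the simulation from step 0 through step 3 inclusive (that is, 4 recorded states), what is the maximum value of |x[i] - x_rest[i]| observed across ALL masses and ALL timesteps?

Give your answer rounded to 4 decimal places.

Step 0: x=[7.0000 11.0000 15.0000] v=[1.0000 0.0000 0.0000]
Step 1: x=[7.1400 11.0000 15.0400] v=[0.7000 0.0000 0.2000]
Step 2: x=[7.2144 11.0072 15.1184] v=[0.3720 0.0360 0.3920]
Step 3: x=[7.2204 11.0271 15.2324] v=[0.0298 0.0997 0.5698]
Max displacement = 2.2204

Answer: 2.2204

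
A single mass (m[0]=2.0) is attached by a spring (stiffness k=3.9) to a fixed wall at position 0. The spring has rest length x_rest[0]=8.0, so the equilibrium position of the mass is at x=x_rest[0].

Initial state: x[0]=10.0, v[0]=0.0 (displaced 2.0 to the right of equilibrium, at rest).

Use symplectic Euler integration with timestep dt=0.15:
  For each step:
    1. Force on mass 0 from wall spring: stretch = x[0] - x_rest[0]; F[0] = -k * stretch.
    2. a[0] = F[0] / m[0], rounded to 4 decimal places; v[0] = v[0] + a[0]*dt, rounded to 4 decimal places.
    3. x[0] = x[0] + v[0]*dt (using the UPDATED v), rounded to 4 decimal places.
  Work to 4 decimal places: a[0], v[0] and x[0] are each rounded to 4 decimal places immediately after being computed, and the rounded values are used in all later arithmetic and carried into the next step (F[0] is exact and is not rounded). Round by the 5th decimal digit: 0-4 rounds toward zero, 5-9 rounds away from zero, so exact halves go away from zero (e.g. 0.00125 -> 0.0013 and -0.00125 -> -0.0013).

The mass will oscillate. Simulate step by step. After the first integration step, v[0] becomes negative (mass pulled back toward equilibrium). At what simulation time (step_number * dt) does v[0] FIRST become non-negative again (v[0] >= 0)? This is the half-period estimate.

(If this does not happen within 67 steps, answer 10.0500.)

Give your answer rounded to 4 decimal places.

Step 0: x=[10.0000] v=[0.0000]
Step 1: x=[9.9123] v=[-0.5850]
Step 2: x=[9.7406] v=[-1.1444]
Step 3: x=[9.4926] v=[-1.6535]
Step 4: x=[9.1791] v=[-2.0901]
Step 5: x=[8.8139] v=[-2.4350]
Step 6: x=[8.4129] v=[-2.6731]
Step 7: x=[7.9938] v=[-2.7939]
Step 8: x=[7.5750] v=[-2.7921]
Step 9: x=[7.1748] v=[-2.6678]
Step 10: x=[6.8108] v=[-2.4264]
Step 11: x=[6.4990] v=[-2.0786]
Step 12: x=[6.2531] v=[-1.6396]
Step 13: x=[6.0838] v=[-1.1286]
Step 14: x=[5.9986] v=[-0.5681]
Step 15: x=[6.0012] v=[0.0173]
First v>=0 after going negative at step 15, time=2.2500

Answer: 2.2500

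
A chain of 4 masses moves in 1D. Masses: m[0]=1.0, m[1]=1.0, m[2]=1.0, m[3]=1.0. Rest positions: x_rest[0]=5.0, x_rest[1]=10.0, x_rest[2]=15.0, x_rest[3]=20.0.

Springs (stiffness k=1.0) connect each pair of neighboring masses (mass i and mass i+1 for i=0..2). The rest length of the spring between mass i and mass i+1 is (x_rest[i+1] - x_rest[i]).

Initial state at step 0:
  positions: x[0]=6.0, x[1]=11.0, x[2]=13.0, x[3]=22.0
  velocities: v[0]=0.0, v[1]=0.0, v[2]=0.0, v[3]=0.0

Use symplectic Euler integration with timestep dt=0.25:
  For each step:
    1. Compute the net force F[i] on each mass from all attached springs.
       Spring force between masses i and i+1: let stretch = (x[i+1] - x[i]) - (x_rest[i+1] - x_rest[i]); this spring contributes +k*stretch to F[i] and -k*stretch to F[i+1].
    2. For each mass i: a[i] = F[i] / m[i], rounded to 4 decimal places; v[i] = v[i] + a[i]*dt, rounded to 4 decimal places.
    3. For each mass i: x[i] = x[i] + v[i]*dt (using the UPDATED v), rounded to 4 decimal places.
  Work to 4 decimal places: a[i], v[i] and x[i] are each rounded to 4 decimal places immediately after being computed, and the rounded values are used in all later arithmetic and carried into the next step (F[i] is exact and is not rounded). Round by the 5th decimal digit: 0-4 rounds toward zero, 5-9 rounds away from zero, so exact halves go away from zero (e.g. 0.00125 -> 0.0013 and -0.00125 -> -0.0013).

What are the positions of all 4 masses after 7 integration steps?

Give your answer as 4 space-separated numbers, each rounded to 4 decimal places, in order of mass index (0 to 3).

Step 0: x=[6.0000 11.0000 13.0000 22.0000] v=[0.0000 0.0000 0.0000 0.0000]
Step 1: x=[6.0000 10.8125 13.4375 21.7500] v=[0.0000 -0.7500 1.7500 -1.0000]
Step 2: x=[5.9883 10.4883 14.2305 21.2930] v=[-0.0469 -1.2969 3.1719 -1.8281]
Step 3: x=[5.9453 10.1167 15.2310 20.7071] v=[-0.1719 -1.4864 4.0020 -2.3437]
Step 4: x=[5.8505 9.8040 16.2541 20.0914] v=[-0.3791 -1.2507 4.0925 -2.4627]
Step 5: x=[5.6903 9.6474 17.1139 19.5484] v=[-0.6407 -0.6266 3.4393 -2.1720]
Step 6: x=[5.4650 9.7101 17.6592 19.1658] v=[-0.9014 0.2508 2.1813 -1.5306]
Step 7: x=[5.1925 10.0043 17.8019 19.0015] v=[-1.0901 1.1768 0.5707 -0.6573]

Answer: 5.1925 10.0043 17.8019 19.0015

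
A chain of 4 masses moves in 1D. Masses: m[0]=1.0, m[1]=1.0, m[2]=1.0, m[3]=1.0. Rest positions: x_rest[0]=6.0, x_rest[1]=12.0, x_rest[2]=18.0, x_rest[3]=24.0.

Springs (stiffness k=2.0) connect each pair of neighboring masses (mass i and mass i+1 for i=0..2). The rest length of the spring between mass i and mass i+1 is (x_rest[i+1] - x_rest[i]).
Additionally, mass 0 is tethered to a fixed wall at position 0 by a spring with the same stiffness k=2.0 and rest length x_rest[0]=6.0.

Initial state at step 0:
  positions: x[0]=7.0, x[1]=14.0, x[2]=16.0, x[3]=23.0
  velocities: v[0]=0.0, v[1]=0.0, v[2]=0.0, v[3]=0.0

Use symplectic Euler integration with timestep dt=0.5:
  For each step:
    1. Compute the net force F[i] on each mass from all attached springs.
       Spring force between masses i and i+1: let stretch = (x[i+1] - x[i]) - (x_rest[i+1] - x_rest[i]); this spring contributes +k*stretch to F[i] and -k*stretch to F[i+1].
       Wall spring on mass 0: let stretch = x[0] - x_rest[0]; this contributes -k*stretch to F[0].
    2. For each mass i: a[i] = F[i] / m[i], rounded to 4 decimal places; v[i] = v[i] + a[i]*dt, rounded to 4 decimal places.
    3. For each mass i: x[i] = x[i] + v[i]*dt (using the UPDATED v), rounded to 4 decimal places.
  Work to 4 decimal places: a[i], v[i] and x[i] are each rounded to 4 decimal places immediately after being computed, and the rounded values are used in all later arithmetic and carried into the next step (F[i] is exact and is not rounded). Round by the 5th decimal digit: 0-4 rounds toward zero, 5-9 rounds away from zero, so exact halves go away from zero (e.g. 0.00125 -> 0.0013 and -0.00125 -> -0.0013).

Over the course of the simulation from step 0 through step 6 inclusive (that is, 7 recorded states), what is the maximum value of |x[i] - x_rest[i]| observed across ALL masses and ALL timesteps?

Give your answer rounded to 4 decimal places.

Step 0: x=[7.0000 14.0000 16.0000 23.0000] v=[0.0000 0.0000 0.0000 0.0000]
Step 1: x=[7.0000 11.5000 18.5000 22.5000] v=[0.0000 -5.0000 5.0000 -1.0000]
Step 2: x=[5.7500 10.2500 19.5000 23.0000] v=[-2.5000 -2.5000 2.0000 1.0000]
Step 3: x=[3.8750 11.3750 17.6250 24.7500] v=[-3.7500 2.2500 -3.7500 3.5000]
Step 4: x=[3.8125 11.8750 16.1875 25.9375] v=[-0.1250 1.0000 -2.8750 2.3750]
Step 5: x=[5.8750 10.5000 17.4688 25.2500] v=[4.1250 -2.7500 2.5625 -1.3750]
Step 6: x=[7.3125 10.2969 19.1563 23.6719] v=[2.8750 -0.4062 3.3749 -3.1562]
Max displacement = 2.1875

Answer: 2.1875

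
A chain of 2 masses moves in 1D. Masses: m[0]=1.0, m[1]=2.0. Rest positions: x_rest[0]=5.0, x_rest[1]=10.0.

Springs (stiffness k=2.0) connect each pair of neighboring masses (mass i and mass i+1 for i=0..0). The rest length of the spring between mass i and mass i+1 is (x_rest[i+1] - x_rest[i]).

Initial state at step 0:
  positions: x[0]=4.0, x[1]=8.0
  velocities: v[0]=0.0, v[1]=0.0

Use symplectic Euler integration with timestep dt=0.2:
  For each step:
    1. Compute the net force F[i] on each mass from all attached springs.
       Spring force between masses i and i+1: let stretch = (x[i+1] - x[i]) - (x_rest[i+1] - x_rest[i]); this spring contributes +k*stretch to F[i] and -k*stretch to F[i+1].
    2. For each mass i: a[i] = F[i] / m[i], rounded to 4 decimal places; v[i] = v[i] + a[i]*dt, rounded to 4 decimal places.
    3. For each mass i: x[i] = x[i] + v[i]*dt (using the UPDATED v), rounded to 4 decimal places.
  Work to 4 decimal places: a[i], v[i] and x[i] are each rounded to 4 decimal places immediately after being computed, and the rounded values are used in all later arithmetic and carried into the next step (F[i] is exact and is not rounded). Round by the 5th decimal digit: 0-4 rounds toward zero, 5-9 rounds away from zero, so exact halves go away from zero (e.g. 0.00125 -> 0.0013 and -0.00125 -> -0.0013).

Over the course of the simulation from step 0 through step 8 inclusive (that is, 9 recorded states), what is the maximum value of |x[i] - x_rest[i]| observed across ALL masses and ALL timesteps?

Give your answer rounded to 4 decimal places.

Step 0: x=[4.0000 8.0000] v=[0.0000 0.0000]
Step 1: x=[3.9200 8.0400] v=[-0.4000 0.2000]
Step 2: x=[3.7696 8.1152] v=[-0.7520 0.3760]
Step 3: x=[3.5668 8.2166] v=[-1.0138 0.5069]
Step 4: x=[3.3360 8.3320] v=[-1.1539 0.5769]
Step 5: x=[3.1049 8.4475] v=[-1.1555 0.5777]
Step 6: x=[2.9012 8.5493] v=[-1.0185 0.5092]
Step 7: x=[2.7493 8.6252] v=[-0.7593 0.3796]
Step 8: x=[2.6675 8.6661] v=[-0.4089 0.2044]
Max displacement = 2.3325

Answer: 2.3325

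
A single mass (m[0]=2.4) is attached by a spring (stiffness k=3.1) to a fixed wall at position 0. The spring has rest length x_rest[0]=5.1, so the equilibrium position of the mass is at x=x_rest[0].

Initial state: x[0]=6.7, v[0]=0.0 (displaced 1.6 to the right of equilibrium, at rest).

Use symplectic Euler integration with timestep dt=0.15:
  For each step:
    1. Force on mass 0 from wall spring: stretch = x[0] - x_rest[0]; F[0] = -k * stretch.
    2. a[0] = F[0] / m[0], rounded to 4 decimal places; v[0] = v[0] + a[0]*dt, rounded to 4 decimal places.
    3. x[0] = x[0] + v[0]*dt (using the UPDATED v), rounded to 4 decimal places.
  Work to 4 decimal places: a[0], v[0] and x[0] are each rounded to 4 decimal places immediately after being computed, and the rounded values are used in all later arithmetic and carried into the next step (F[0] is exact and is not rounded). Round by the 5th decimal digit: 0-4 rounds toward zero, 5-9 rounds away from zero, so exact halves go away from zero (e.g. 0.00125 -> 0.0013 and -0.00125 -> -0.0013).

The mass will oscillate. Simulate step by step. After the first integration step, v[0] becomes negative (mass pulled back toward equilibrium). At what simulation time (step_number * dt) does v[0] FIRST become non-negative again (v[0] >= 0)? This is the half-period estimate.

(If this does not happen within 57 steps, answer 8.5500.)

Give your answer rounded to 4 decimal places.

Answer: 2.8500

Derivation:
Step 0: x=[6.7000] v=[0.0000]
Step 1: x=[6.6535] v=[-0.3100]
Step 2: x=[6.5619] v=[-0.6110]
Step 3: x=[6.4278] v=[-0.8942]
Step 4: x=[6.2551] v=[-1.1515]
Step 5: x=[6.0488] v=[-1.3753]
Step 6: x=[5.8149] v=[-1.5591]
Step 7: x=[5.5603] v=[-1.6976]
Step 8: x=[5.2923] v=[-1.7868]
Step 9: x=[5.0187] v=[-1.8241]
Step 10: x=[4.7474] v=[-1.8084]
Step 11: x=[4.4864] v=[-1.7401]
Step 12: x=[4.2432] v=[-1.6212]
Step 13: x=[4.0249] v=[-1.4552]
Step 14: x=[3.8379] v=[-1.2469]
Step 15: x=[3.6875] v=[-1.0024]
Step 16: x=[3.5782] v=[-0.7287]
Step 17: x=[3.5131] v=[-0.4338]
Step 18: x=[3.4942] v=[-0.1263]
Step 19: x=[3.5219] v=[0.1848]
First v>=0 after going negative at step 19, time=2.8500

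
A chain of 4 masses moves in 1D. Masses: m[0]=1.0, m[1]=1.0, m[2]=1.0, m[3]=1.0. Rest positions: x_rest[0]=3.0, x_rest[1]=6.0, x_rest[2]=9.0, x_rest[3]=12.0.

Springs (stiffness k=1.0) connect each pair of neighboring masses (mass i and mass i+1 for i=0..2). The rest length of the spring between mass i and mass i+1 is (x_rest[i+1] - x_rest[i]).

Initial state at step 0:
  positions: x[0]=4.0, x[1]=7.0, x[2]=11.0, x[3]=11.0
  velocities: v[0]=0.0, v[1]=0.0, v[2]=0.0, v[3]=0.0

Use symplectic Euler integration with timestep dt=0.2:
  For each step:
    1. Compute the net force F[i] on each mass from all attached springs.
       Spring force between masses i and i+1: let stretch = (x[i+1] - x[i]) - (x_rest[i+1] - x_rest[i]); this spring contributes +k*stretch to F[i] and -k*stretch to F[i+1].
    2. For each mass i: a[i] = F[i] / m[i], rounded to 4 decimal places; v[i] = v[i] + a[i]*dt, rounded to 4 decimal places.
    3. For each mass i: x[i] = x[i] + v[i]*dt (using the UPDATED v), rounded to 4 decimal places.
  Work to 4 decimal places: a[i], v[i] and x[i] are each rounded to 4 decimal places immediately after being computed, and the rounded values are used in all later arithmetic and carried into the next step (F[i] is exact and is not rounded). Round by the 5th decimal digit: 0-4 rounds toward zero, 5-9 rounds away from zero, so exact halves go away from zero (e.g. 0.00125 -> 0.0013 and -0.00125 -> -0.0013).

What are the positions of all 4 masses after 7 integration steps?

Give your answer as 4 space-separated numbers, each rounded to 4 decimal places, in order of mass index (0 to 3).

Answer: 4.1202 7.2089 8.4893 13.1817

Derivation:
Step 0: x=[4.0000 7.0000 11.0000 11.0000] v=[0.0000 0.0000 0.0000 0.0000]
Step 1: x=[4.0000 7.0400 10.8400 11.1200] v=[0.0000 0.2000 -0.8000 0.6000]
Step 2: x=[4.0016 7.1104 10.5392 11.3488] v=[0.0080 0.3520 -1.5040 1.1440]
Step 3: x=[4.0076 7.1936 10.1336 11.6652] v=[0.0298 0.4160 -2.0278 1.5821]
Step 4: x=[4.0210 7.2670 9.6717 12.0404] v=[0.0670 0.3668 -2.3095 1.8758]
Step 5: x=[4.0442 7.3067 9.2084 12.4408] v=[0.1162 0.1985 -2.3167 2.0021]
Step 6: x=[4.0779 7.2920 8.7983 12.8319] v=[0.1687 -0.0737 -2.0506 1.9556]
Step 7: x=[4.1202 7.2089 8.4893 13.1817] v=[0.2115 -0.4153 -1.5451 1.7489]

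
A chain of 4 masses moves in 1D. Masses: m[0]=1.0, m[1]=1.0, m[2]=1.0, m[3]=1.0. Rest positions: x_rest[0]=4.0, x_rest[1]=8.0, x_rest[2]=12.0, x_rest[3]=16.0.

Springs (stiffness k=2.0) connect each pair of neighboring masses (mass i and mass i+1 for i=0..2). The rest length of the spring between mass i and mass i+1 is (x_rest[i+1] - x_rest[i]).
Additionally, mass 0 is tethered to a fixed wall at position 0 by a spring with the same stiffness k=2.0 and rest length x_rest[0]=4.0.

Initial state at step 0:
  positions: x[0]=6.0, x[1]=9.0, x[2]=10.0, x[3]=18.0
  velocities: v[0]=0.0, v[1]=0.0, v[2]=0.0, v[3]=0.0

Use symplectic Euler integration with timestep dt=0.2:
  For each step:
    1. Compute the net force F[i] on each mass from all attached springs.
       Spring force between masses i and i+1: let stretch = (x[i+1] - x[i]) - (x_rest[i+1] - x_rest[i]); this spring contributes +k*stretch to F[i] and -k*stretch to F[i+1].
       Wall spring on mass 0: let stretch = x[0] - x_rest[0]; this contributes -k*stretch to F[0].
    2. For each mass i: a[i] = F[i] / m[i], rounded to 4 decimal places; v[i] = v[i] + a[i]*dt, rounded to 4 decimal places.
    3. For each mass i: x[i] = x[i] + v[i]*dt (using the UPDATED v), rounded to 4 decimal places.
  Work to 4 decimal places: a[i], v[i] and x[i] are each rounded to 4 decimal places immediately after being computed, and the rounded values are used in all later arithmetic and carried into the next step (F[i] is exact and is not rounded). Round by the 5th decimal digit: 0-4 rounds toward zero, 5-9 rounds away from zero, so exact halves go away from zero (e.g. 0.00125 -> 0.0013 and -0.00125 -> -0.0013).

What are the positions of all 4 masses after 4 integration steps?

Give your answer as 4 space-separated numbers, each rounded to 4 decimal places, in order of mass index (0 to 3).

Answer: 3.9827 8.0583 13.8840 15.7485

Derivation:
Step 0: x=[6.0000 9.0000 10.0000 18.0000] v=[0.0000 0.0000 0.0000 0.0000]
Step 1: x=[5.7600 8.8400 10.5600 17.6800] v=[-1.2000 -0.8000 2.8000 -1.6000]
Step 2: x=[5.3056 8.5712 11.5520 17.1104] v=[-2.2720 -1.3440 4.9600 -2.8480]
Step 3: x=[4.6880 8.2796 12.7502 16.4161] v=[-3.0880 -1.4579 5.9910 -3.4714]
Step 4: x=[3.9827 8.0583 13.8840 15.7485] v=[-3.5266 -1.1063 5.6691 -3.3378]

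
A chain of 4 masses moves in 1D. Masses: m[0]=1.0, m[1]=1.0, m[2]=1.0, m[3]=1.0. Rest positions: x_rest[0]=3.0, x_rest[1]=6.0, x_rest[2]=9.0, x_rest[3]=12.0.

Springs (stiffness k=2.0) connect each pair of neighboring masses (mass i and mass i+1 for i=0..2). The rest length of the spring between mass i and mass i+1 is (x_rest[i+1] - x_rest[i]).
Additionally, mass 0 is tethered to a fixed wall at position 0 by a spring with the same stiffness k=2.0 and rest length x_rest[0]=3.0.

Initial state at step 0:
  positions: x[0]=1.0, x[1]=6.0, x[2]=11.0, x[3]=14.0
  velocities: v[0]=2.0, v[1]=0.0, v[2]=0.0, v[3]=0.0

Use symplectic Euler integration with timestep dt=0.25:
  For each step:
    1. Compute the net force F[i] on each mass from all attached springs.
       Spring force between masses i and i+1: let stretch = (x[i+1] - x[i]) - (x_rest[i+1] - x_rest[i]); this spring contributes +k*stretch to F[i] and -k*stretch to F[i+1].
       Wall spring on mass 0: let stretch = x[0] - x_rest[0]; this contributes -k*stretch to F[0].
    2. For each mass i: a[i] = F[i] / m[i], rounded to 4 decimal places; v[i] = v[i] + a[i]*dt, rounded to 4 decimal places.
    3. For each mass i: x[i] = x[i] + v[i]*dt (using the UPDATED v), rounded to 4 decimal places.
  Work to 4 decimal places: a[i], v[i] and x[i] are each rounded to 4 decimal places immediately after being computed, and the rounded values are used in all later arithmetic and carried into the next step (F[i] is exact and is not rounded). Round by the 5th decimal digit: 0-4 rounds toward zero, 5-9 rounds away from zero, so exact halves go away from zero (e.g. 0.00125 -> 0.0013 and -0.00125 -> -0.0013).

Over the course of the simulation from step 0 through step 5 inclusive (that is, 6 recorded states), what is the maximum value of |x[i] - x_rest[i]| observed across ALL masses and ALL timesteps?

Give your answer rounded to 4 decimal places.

Answer: 2.7323

Derivation:
Step 0: x=[1.0000 6.0000 11.0000 14.0000] v=[2.0000 0.0000 0.0000 0.0000]
Step 1: x=[2.0000 6.0000 10.7500 14.0000] v=[4.0000 0.0000 -1.0000 0.0000]
Step 2: x=[3.2500 6.0938 10.3125 13.9688] v=[5.0000 0.3750 -1.7500 -0.1250]
Step 3: x=[4.4492 6.3594 9.8047 13.8555] v=[4.7969 1.0625 -2.0312 -0.4532]
Step 4: x=[5.3311 6.8169 9.3726 13.6109] v=[3.5274 1.8301 -1.7285 -0.9786]
Step 5: x=[5.7323 7.4082 9.1508 13.2115] v=[1.6048 2.3651 -0.8872 -1.5978]
Max displacement = 2.7323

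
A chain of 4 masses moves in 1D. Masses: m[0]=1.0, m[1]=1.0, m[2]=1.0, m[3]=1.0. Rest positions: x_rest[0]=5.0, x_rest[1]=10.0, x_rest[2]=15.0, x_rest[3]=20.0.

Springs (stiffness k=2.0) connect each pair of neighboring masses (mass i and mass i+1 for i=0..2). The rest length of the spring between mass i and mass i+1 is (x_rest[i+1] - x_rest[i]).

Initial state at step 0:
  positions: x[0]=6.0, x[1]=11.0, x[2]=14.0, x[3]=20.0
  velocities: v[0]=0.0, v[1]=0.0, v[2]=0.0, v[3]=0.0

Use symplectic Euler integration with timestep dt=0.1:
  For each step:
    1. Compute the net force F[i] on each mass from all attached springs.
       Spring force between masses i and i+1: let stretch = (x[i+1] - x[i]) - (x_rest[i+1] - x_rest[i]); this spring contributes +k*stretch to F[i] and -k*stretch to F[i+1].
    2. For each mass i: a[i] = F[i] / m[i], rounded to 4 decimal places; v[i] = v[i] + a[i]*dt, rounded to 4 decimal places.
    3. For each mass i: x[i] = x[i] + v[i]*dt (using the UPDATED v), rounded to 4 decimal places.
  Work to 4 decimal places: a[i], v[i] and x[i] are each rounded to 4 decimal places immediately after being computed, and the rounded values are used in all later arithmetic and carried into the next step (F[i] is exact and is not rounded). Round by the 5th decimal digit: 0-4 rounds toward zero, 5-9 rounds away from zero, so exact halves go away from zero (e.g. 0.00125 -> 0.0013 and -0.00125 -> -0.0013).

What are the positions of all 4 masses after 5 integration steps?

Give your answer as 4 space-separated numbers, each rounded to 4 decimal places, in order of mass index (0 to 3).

Answer: 5.9740 10.4925 14.7804 19.7532

Derivation:
Step 0: x=[6.0000 11.0000 14.0000 20.0000] v=[0.0000 0.0000 0.0000 0.0000]
Step 1: x=[6.0000 10.9600 14.0600 19.9800] v=[0.0000 -0.4000 0.6000 -0.2000]
Step 2: x=[5.9992 10.8828 14.1764 19.9416] v=[-0.0080 -0.7720 1.1640 -0.3840]
Step 3: x=[5.9961 10.7738 14.3422 19.8879] v=[-0.0313 -1.0900 1.6583 -0.5370]
Step 4: x=[5.9885 10.6406 14.5476 19.8233] v=[-0.0758 -1.3319 2.0538 -0.6461]
Step 5: x=[5.9740 10.4925 14.7804 19.7532] v=[-0.1454 -1.4809 2.3275 -0.7012]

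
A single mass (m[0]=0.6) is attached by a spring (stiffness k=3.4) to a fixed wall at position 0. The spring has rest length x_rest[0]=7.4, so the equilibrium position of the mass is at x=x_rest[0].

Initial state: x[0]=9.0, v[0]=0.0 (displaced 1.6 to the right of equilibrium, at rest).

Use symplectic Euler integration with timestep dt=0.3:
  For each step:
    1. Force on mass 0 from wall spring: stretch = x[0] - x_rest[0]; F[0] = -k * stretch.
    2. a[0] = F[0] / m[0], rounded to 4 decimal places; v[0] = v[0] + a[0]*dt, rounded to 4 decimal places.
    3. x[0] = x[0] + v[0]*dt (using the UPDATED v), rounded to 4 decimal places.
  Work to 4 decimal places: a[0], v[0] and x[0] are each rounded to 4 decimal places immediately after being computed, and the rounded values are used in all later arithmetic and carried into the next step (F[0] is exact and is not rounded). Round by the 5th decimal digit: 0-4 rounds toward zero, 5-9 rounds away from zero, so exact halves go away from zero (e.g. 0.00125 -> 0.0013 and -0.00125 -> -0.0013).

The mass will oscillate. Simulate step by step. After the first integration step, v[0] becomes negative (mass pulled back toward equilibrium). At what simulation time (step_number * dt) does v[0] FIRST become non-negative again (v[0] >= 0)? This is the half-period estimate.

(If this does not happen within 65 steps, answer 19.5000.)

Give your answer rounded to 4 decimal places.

Answer: 1.5000

Derivation:
Step 0: x=[9.0000] v=[0.0000]
Step 1: x=[8.1840] v=[-2.7200]
Step 2: x=[6.9682] v=[-4.0528]
Step 3: x=[5.9726] v=[-3.3187]
Step 4: x=[5.7050] v=[-0.8921]
Step 5: x=[6.3018] v=[1.9894]
First v>=0 after going negative at step 5, time=1.5000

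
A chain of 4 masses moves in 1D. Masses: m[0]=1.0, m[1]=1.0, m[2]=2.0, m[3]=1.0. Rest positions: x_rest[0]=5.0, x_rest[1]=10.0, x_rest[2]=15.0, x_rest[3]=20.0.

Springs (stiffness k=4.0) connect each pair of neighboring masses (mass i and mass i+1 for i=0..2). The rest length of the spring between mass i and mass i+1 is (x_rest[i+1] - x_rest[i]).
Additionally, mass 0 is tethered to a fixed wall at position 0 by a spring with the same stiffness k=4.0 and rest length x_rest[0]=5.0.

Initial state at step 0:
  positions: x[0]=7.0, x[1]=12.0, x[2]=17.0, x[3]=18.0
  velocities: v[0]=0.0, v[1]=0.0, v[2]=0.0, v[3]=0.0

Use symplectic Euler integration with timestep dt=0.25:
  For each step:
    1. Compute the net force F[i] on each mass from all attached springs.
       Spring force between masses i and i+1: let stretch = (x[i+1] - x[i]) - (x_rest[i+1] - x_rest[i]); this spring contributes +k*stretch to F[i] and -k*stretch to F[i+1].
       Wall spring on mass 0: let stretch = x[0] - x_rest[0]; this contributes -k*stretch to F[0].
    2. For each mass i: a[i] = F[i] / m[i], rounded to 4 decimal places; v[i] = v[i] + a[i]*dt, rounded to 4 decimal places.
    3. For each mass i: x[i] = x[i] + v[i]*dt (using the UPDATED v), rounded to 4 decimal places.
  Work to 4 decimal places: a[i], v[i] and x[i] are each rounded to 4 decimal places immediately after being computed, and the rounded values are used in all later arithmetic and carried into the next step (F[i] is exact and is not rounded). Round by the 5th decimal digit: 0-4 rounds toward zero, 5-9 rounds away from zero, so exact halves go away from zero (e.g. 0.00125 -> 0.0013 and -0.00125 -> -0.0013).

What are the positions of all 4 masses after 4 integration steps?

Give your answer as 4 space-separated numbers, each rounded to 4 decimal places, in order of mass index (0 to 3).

Step 0: x=[7.0000 12.0000 17.0000 18.0000] v=[0.0000 0.0000 0.0000 0.0000]
Step 1: x=[6.5000 12.0000 16.5000 19.0000] v=[-2.0000 0.0000 -2.0000 4.0000]
Step 2: x=[5.7500 11.7500 15.7500 20.6250] v=[-3.0000 -1.0000 -3.0000 6.5000]
Step 3: x=[5.0625 11.0000 15.1094 22.2813] v=[-2.7500 -3.0000 -2.5625 6.6250]
Step 4: x=[4.5938 9.7930 14.8516 23.3946] v=[-1.8750 -4.8281 -1.0313 4.4531]

Answer: 4.5938 9.7930 14.8516 23.3946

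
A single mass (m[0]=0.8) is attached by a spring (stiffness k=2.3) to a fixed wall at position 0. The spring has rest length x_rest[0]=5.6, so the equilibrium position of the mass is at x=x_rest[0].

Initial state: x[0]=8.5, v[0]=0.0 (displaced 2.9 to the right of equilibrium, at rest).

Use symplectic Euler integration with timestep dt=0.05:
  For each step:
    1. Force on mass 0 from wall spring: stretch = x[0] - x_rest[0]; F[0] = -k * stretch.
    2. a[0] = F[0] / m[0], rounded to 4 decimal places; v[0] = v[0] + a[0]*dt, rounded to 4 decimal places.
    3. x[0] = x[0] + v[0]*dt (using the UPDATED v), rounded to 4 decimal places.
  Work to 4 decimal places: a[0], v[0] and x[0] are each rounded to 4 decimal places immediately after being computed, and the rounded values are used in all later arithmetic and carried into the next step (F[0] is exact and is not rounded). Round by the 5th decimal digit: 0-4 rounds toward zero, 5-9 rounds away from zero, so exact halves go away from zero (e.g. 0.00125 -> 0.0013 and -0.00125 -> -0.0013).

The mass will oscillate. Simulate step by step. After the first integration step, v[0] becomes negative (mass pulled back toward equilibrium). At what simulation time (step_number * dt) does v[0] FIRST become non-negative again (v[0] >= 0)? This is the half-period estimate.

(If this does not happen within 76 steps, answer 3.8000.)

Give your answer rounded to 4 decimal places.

Step 0: x=[8.5000] v=[0.0000]
Step 1: x=[8.4792] v=[-0.4169]
Step 2: x=[8.4377] v=[-0.8308]
Step 3: x=[8.3758] v=[-1.2387]
Step 4: x=[8.2939] v=[-1.6377]
Step 5: x=[8.1927] v=[-2.0250]
Step 6: x=[8.0728] v=[-2.3977]
Step 7: x=[7.9351] v=[-2.7532]
Step 8: x=[7.7807] v=[-3.0889]
Step 9: x=[7.6106] v=[-3.4024]
Step 10: x=[7.4260] v=[-3.6914]
Step 11: x=[7.2283] v=[-3.9539]
Step 12: x=[7.0189] v=[-4.1880]
Step 13: x=[6.7993] v=[-4.3920]
Step 14: x=[6.5711] v=[-4.5644]
Step 15: x=[6.3359] v=[-4.7040]
Step 16: x=[6.0954] v=[-4.8098]
Step 17: x=[5.8514] v=[-4.8810]
Step 18: x=[5.6055] v=[-4.9171]
Step 19: x=[5.3596] v=[-4.9179]
Step 20: x=[5.1154] v=[-4.8833]
Step 21: x=[4.8747] v=[-4.8136]
Step 22: x=[4.6392] v=[-4.7093]
Step 23: x=[4.4106] v=[-4.5712]
Step 24: x=[4.1906] v=[-4.4002]
Step 25: x=[3.9807] v=[-4.1976]
Step 26: x=[3.7825] v=[-3.9648]
Step 27: x=[3.5973] v=[-3.7035]
Step 28: x=[3.4265] v=[-3.4156]
Step 29: x=[3.2713] v=[-3.1032]
Step 30: x=[3.1329] v=[-2.7685]
Step 31: x=[3.0122] v=[-2.4139]
Step 32: x=[2.9101] v=[-2.0419]
Step 33: x=[2.8273] v=[-1.6552]
Step 34: x=[2.7645] v=[-1.2566]
Step 35: x=[2.7221] v=[-0.8490]
Step 36: x=[2.7003] v=[-0.4353]
Step 37: x=[2.6994] v=[-0.0185]
Step 38: x=[2.7193] v=[0.3985]
First v>=0 after going negative at step 38, time=1.9000

Answer: 1.9000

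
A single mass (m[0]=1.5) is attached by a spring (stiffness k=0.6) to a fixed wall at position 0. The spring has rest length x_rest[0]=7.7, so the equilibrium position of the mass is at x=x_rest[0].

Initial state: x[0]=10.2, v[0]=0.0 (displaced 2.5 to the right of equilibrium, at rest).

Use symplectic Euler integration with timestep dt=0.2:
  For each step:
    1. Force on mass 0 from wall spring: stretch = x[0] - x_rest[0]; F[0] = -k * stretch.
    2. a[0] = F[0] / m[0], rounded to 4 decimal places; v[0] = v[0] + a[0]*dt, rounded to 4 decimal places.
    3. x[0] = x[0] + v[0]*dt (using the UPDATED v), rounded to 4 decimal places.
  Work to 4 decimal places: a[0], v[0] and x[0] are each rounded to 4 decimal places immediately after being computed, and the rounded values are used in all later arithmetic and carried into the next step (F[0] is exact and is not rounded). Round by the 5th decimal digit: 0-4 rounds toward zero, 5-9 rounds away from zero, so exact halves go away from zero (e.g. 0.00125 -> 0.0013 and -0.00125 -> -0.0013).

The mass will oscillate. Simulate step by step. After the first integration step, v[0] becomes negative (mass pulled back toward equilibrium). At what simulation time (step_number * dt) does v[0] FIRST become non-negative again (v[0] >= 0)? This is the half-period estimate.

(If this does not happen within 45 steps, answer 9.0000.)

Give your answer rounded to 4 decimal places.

Step 0: x=[10.2000] v=[0.0000]
Step 1: x=[10.1600] v=[-0.2000]
Step 2: x=[10.0806] v=[-0.3968]
Step 3: x=[9.9632] v=[-0.5872]
Step 4: x=[9.8095] v=[-0.7683]
Step 5: x=[9.6221] v=[-0.9371]
Step 6: x=[9.4039] v=[-1.0909]
Step 7: x=[9.1585] v=[-1.2272]
Step 8: x=[8.8897] v=[-1.3439]
Step 9: x=[8.6019] v=[-1.4391]
Step 10: x=[8.2996] v=[-1.5113]
Step 11: x=[7.9877] v=[-1.5593]
Step 12: x=[7.6712] v=[-1.5823]
Step 13: x=[7.3552] v=[-1.5800]
Step 14: x=[7.0447] v=[-1.5524]
Step 15: x=[6.7447] v=[-1.5000]
Step 16: x=[6.4600] v=[-1.4236]
Step 17: x=[6.1951] v=[-1.3244]
Step 18: x=[5.9543] v=[-1.2040]
Step 19: x=[5.7414] v=[-1.0643]
Step 20: x=[5.5599] v=[-0.9076]
Step 21: x=[5.4126] v=[-0.7364]
Step 22: x=[5.3019] v=[-0.5534]
Step 23: x=[5.2296] v=[-0.3616]
Step 24: x=[5.1968] v=[-0.1640]
Step 25: x=[5.2041] v=[0.0363]
First v>=0 after going negative at step 25, time=5.0000

Answer: 5.0000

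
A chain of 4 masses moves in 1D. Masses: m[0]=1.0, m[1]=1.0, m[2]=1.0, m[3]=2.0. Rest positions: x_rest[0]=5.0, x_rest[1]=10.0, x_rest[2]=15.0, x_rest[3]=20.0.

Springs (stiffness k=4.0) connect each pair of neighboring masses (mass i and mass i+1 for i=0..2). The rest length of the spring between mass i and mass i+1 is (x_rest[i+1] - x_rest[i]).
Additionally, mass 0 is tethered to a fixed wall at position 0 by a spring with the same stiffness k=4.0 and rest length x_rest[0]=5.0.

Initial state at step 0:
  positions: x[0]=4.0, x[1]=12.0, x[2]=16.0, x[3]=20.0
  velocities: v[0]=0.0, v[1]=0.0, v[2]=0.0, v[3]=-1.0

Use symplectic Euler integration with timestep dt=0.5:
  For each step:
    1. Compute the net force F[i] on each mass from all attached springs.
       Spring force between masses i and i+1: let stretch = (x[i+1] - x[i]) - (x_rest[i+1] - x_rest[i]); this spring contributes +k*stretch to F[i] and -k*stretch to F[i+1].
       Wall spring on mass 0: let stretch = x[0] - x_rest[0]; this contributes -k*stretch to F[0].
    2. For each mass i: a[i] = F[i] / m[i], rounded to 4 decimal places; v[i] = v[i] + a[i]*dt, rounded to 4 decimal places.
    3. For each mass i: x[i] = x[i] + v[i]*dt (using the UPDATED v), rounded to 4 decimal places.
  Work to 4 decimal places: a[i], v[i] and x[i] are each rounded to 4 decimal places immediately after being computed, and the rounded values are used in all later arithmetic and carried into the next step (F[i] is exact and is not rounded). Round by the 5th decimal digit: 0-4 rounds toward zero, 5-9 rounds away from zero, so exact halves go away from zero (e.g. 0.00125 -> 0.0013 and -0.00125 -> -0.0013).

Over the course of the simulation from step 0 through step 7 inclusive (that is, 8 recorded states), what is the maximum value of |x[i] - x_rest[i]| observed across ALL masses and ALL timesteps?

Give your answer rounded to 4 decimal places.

Answer: 3.8750

Derivation:
Step 0: x=[4.0000 12.0000 16.0000 20.0000] v=[0.0000 0.0000 0.0000 -1.0000]
Step 1: x=[8.0000 8.0000 16.0000 20.0000] v=[8.0000 -8.0000 0.0000 0.0000]
Step 2: x=[4.0000 12.0000 12.0000 20.5000] v=[-8.0000 8.0000 -8.0000 1.0000]
Step 3: x=[4.0000 8.0000 16.5000 19.2500] v=[0.0000 -8.0000 9.0000 -2.5000]
Step 4: x=[4.0000 8.5000 15.2500 19.1250] v=[0.0000 1.0000 -2.5000 -0.2500]
Step 5: x=[4.5000 11.2500 11.1250 19.5625] v=[1.0000 5.5000 -8.2500 0.8750]
Step 6: x=[7.2500 7.1250 15.5625 18.2813] v=[5.5000 -8.2500 8.8750 -2.5625]
Step 7: x=[2.6250 11.5625 14.2813 18.1407] v=[-9.2500 8.8750 -2.5624 -0.2813]
Max displacement = 3.8750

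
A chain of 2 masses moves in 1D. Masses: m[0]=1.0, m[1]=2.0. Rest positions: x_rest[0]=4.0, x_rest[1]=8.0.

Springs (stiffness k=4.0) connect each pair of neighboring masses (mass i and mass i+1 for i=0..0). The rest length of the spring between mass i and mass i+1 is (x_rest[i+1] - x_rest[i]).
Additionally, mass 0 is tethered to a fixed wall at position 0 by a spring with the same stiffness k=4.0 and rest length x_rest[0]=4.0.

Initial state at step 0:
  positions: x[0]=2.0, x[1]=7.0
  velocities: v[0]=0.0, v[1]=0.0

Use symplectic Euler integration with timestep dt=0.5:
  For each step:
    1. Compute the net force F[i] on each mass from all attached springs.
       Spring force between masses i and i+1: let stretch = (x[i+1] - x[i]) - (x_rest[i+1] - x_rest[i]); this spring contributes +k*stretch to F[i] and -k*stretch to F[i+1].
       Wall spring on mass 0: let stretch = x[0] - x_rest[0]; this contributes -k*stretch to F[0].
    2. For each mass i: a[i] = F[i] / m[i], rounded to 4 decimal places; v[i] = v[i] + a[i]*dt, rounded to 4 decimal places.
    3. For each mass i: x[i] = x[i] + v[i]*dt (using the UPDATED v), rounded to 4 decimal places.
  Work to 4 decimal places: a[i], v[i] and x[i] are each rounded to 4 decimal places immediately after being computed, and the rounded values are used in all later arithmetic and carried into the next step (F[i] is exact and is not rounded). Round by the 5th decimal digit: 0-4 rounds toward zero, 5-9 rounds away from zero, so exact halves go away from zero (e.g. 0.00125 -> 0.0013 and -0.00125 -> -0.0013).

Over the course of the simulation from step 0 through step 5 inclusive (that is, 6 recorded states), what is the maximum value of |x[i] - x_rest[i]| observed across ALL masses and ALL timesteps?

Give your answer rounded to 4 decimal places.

Step 0: x=[2.0000 7.0000] v=[0.0000 0.0000]
Step 1: x=[5.0000 6.5000] v=[6.0000 -1.0000]
Step 2: x=[4.5000 7.2500] v=[-1.0000 1.5000]
Step 3: x=[2.2500 8.6250] v=[-4.5000 2.7500]
Step 4: x=[4.1250 8.8125] v=[3.7500 0.3750]
Step 5: x=[6.5625 8.6563] v=[4.8750 -0.3125]
Max displacement = 2.5625

Answer: 2.5625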